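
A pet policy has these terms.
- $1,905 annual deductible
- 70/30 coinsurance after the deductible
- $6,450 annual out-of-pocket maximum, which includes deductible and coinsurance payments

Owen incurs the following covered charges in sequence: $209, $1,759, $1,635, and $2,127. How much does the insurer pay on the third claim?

$1,144.50

Bill 1, $209: fully absorbed by the deductible. Cost to owner: $209. OOP to date $209. Insurer: $209 − $209 = $0.
Bill 2, $1,759: deductible takes $1,696, $63 remains; 30% of $63 = $18.90. Owner owes $1,714.90 (running OOP $1,923.90). Plan pays $1,759 − $1,714.90 = $44.10.
Bill 3, $1,635: 30% coinsurance on $1,635 = $490.50. Cost to owner: $490.50. OOP to date $2,414.40. Insurer: $1,635 − $490.50 = $1,144.50.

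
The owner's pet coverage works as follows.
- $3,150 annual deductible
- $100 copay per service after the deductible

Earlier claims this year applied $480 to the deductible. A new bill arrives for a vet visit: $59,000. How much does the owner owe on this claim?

Remaining deductible: $3,150 − $480 = $2,670.
After the $2,670 deductible portion, $59,000 − $2,670 = $56,330 is subject to the copay.
Copay on this service: $100.
That puts the owner's cost at $2,670 + $100 = $2,770.

$2,770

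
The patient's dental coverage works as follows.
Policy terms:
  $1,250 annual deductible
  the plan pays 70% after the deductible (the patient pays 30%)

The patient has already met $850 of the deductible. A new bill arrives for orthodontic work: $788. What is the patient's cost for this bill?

Deductible still to meet: $1,250 − $850 = $400.
The remaining $388 (= $788 − $400) moves to coinsurance.
30% of $388 = $116.40 falls to the patient.
Patient responsibility: $400 + $116.40 = $516.40.

$516.40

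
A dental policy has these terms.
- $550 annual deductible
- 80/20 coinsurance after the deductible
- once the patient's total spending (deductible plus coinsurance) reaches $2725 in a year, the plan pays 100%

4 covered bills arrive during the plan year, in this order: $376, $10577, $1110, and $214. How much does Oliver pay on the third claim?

#1 ($376): entire amount goes to the deductible. Patient owes $376 (running OOP $376).
#2 ($10577): $174 to deductible, leaving $10403; coinsurance $10403 × 20% = $2080.60. Patient pays $2254.60; OOP now $2630.60.
#3 ($1110): deductible already satisfied, so patient's share is 20% × $1110 = $222. Adding that to $2630.60 gives $2852.60, past the $2725 cap; patient pays only $2725 − $2630.60 = $94.40.

$94.40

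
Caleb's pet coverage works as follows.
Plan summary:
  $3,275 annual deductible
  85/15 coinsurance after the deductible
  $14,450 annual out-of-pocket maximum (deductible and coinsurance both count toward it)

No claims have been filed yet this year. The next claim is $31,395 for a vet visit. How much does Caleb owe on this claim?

The full $3,275 deductible is still open; $3,275 of this bill applies to it.
The remaining $28,120 (= $31,395 − $3,275) moves to coinsurance.
Coinsurance: $28,120 × 15% = $4,218.
Owner responsibility before any cap: $3,275 + $4,218 = $7,493.
Cumulative spending $0 + $7,493 = $7,493 stays under the $14,450 maximum.

$7,493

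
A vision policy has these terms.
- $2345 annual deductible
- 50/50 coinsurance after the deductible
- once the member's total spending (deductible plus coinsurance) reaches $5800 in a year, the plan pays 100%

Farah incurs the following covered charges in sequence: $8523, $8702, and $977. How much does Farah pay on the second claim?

#1 ($8523): $2345 to deductible, leaving $6178; 50% of $6178 = $3089. Member owes $5434 (running OOP $5434).
#2 ($8702): deductible met; 50% of $8702 = $4351. OOP would hit $9785 > $5800, so the cap limits the member to $5800 − $5434 = $366.

$366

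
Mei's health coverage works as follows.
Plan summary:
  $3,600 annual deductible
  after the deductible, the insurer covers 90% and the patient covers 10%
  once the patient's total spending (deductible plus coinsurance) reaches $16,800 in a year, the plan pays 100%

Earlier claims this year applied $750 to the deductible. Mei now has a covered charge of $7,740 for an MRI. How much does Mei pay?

$3,339

$750 of the $3,600 deductible is already met, leaving $2,850.
That leaves $7,740 − $2,850 = $4,890 for coinsurance.
10% of $4,890 = $489 falls to the patient.
So the patient owes $2,850 + $489 = $3,339 before any cap.
Total out-of-pocket so far would be $750 + $3,339 = $4,089, below the $16,800 cap — no reduction.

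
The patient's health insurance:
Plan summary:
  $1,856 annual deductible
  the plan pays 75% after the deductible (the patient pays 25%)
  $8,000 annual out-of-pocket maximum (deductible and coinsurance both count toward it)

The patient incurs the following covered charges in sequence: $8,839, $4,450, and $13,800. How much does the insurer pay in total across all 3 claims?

$19,089

Claim 1 ($8,839): $1,856 to deductible, leaving $6,983; patient's 25% is $1,745.75. Cost to patient: $3,601.75. OOP to date $3,601.75. Insurer: $8,839 − $3,601.75 = $5,237.25.
Claim 2 ($4,450): 25% coinsurance on $4,450 = $1,112.50. Patient pays $1,112.50; OOP now $4,714.25. Plan pays $4,450 − $1,112.50 = $3,337.50.
Claim 3 ($13,800): deductible already satisfied, so patient's share is 25% × $13,800 = $3,450. Adding that to $4,714.25 gives $8,164.25, past the $8,000 cap; patient pays only $8,000 − $4,714.25 = $3,285.75. Plan pays $13,800 − $3,285.75 = $10,514.25.
Insurer total = bills − patient's total = $27,089 − $8,000 = $19,089.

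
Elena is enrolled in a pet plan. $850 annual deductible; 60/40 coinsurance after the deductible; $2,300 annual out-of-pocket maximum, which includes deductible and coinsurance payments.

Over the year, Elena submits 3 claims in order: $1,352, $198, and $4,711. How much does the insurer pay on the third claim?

#1 ($1,352): $850 to deductible, leaving $502; coinsurance $502 × 40% = $200.80. Cost to owner: $1,050.80. OOP to date $1,050.80. Plan pays $1,352 − $1,050.80 = $301.20.
#2 ($198): 40% coinsurance on $198 = $79.20. Cost to owner: $79.20. OOP to date $1,130. Insurer: $198 − $79.20 = $118.80.
#3 ($4,711): deductible met; 40% of $4,711 = $1,884.40. Adding that to $1,130 gives $3,014.40, past the $2,300 cap; owner pays only $2,300 − $1,130 = $1,170. Insurer: $4,711 − $1,170 = $3,541.

$3,541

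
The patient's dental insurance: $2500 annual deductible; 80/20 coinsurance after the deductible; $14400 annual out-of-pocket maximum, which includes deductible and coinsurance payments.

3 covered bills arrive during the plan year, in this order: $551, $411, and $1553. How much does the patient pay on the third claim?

#1 ($551): all of it applies to the deductible. Cost to patient: $551. OOP to date $551.
#2 ($411): entire amount goes to the deductible. Cost to patient: $411. OOP to date $962.
#3 ($1553): $1538 finishes the deductible; $15 goes to coinsurance; coinsurance $15 × 20% = $3. Cost to patient: $1541. OOP to date $2503.

$1541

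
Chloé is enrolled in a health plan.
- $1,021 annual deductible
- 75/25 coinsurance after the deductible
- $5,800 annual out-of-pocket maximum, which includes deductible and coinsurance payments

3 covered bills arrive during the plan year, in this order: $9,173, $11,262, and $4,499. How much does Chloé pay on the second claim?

$2,741

Bill 1, $9,173: deductible takes $1,021, $8,152 remains; coinsurance $8,152 × 25% = $2,038. Patient pays $3,059; OOP now $3,059.
Bill 2, $11,262: 25% coinsurance on $11,262 = $2,815.50. OOP would hit $5,874.50 > $5,800, so the cap limits the patient to $5,800 − $3,059 = $2,741.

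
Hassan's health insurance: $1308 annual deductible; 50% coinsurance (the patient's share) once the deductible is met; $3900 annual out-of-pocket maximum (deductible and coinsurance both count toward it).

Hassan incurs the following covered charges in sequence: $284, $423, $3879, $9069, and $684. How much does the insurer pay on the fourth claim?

#1 ($284): all of it applies to the deductible. Patient pays $284; OOP now $284. Plan pays $284 − $284 = $0.
#2 ($423): fully absorbed by the deductible. Patient owes $423 (running OOP $707). Plan pays $423 − $423 = $0.
#3 ($3879): deductible takes $601, $3278 remains; patient's 50% is $1639. Cost to patient: $2240. OOP to date $2947. Insurer: $3879 − $2240 = $1639.
#4 ($9069): deductible already satisfied, so patient's share is 50% × $9069 = $4534.50. Adding that to $2947 gives $7481.50, past the $3900 cap; patient pays only $3900 − $2947 = $953. Insurer: $9069 − $953 = $8116.

$8116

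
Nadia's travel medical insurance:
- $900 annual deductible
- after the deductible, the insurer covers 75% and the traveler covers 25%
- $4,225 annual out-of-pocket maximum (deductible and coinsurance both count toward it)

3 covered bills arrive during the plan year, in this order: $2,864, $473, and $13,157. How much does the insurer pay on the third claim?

Claim 1 ($2,864): deductible takes $900, $1,964 remains; 25% of $1,964 = $491. Traveler owes $1,391 (running OOP $1,391). Plan pays $2,864 − $1,391 = $1,473.
Claim 2 ($473): deductible already satisfied, so traveler's share is 25% × $473 = $118.25. Traveler owes $118.25 (running OOP $1,509.25). Insurer: $473 − $118.25 = $354.75.
Claim 3 ($13,157): deductible met; 25% of $13,157 = $3,289.25. OOP would hit $4,798.50 > $4,225, so the cap limits the traveler to $4,225 − $1,509.25 = $2,715.75. Insurer: $13,157 − $2,715.75 = $10,441.25.

$10,441.25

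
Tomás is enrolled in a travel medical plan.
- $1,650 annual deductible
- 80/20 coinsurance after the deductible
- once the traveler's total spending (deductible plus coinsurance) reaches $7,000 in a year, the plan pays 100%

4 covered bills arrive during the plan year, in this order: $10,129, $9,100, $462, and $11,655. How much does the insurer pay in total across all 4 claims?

Claim 1 ($10,129): deductible takes $1,650, $8,479 remains; traveler's 20% is $1,695.80. Traveler pays $3,345.80; OOP now $3,345.80. Insurer: $10,129 − $3,345.80 = $6,783.20.
Claim 2 ($9,100): deductible already satisfied, so traveler's share is 20% × $9,100 = $1,820. Cost to traveler: $1,820. OOP to date $5,165.80. Plan pays $9,100 − $1,820 = $7,280.
Claim 3 ($462): deductible met; 20% of $462 = $92.40. Traveler owes $92.40 (running OOP $5,258.20). Insurer: $462 − $92.40 = $369.60.
Claim 4 ($11,655): deductible met; 20% of $11,655 = $2,331. Adding that to $5,258.20 gives $7,589.20, past the $7,000 cap; traveler pays only $7,000 − $5,258.20 = $1,741.80. Insurer: $11,655 − $1,741.80 = $9,913.20.
Insurer total: $6,783.20 + $7,280 + $369.60 + $9,913.20 = $24,346.

$24,346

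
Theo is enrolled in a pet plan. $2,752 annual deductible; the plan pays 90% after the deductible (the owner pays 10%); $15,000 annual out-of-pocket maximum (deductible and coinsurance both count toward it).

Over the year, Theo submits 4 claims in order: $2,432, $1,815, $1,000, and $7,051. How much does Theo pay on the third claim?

$100

#1 ($2,432): all of it applies to the deductible. Owner owes $2,432 (running OOP $2,432).
#2 ($1,815): $320 to deductible, leaving $1,495; 10% of $1,495 = $149.50. Owner pays $469.50; OOP now $2,901.50.
#3 ($1,000): deductible met; 10% of $1,000 = $100. Owner pays $100; OOP now $3,001.50.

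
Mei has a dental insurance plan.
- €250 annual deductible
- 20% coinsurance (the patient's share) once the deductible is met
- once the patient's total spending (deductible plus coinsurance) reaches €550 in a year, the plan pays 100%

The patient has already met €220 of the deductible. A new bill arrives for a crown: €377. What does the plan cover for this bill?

Remaining deductible: €250 − €220 = €30.
That leaves €377 − €30 = €347 for coinsurance.
20% of €347 = €69.40 falls to the patient.
Patient responsibility before any cap: €30 + €69.40 = €99.40.
Cumulative spending €220 + €99.40 = €319.40 stays under the €550 maximum.
The insurer covers the remainder: €377 − €99.40 = €277.60.

€277.60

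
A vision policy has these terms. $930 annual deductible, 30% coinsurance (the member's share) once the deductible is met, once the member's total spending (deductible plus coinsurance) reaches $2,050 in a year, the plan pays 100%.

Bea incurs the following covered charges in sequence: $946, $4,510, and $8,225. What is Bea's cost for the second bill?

$1,115.20

Bill 1, $946: $930 finishes the deductible; $16 goes to coinsurance; 30% of $16 = $4.80. Member owes $934.80 (running OOP $934.80).
Bill 2, $4,510: deductible met; 30% of $4,510 = $1,353. That would push OOP to $2,287.80, over the $2,050 cap, so member pays $2,050 − $934.80 = $1,115.20.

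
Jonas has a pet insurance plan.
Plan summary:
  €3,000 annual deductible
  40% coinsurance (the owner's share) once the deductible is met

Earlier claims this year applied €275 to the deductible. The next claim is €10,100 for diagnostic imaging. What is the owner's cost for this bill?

€5,675

Deductible still to meet: €3,000 − €275 = €2,725.
That leaves €10,100 − €2,725 = €7,375 for coinsurance.
Coinsurance: €7,375 × 40% = €2,950.
Owner responsibility: €2,725 + €2,950 = €5,675.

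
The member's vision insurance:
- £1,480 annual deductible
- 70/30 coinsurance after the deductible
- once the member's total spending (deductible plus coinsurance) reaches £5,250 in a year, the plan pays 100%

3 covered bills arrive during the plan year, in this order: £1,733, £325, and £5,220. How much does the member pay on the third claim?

Claim 1 — £1,733: deductible takes £1,480, £253 remains; member's 30% is £75.90. Member owes £1,555.90 (running OOP £1,555.90).
Claim 2 — £325: deductible met; 30% of £325 = £97.50. Member owes £97.50 (running OOP £1,653.40).
Claim 3 — £5,220: deductible already satisfied, so member's share is 30% × £5,220 = £1,566. Cost to member: £1,566. OOP to date £3,219.40.

£1,566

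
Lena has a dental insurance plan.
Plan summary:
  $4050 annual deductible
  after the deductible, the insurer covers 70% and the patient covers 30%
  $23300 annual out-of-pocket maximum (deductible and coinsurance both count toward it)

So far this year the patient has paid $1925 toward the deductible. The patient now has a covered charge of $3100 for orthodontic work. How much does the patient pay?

$2417.50

Deductible still to meet: $4050 − $1925 = $2125.
That leaves $3100 − $2125 = $975 for coinsurance.
Coinsurance: $975 × 30% = $292.50.
Patient responsibility before any cap: $2125 + $292.50 = $2417.50.
Total out-of-pocket so far would be $1925 + $2417.50 = $4342.50, below the $23300 cap — no reduction.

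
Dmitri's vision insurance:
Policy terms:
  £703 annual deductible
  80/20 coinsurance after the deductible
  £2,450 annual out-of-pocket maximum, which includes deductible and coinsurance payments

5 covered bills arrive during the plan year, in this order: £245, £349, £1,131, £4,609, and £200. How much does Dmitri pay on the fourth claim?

Bill 1, £245: entire amount goes to the deductible. Member owes £245 (running OOP £245).
Bill 2, £349: all of it applies to the deductible. Cost to member: £349. OOP to date £594.
Bill 3, £1,131: £109 finishes the deductible; £1,022 goes to coinsurance; 20% of £1,022 = £204.40. Cost to member: £313.40. OOP to date £907.40.
Bill 4, £4,609: deductible already satisfied, so member's share is 20% × £4,609 = £921.80. Member owes £921.80 (running OOP £1,829.20).

£921.80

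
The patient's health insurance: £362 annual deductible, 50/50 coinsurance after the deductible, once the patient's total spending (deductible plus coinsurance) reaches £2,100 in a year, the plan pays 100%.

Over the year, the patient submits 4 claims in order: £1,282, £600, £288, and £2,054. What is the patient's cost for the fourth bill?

Claim 1 — £1,282: £362 finishes the deductible; £920 goes to coinsurance; coinsurance £920 × 50% = £460. Cost to patient: £822. OOP to date £822.
Claim 2 — £600: deductible met; 50% of £600 = £300. Patient pays £300; OOP now £1,122.
Claim 3 — £288: 50% coinsurance on £288 = £144. Patient owes £144 (running OOP £1,266).
Claim 4 — £2,054: 50% coinsurance on £2,054 = £1,027. That would push OOP to £2,293, over the £2,100 cap, so patient pays £2,100 − £1,266 = £834.

£834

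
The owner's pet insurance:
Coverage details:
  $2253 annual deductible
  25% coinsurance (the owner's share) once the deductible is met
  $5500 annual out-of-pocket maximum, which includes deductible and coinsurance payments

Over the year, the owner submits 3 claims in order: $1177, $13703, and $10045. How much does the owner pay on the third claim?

$90.25

Claim 1 ($1177): fully absorbed by the deductible. Owner owes $1177 (running OOP $1177).
Claim 2 ($13703): $1076 to deductible, leaving $12627; owner's 25% is $3156.75. Owner pays $4232.75; OOP now $5409.75.
Claim 3 ($10045): deductible met; 25% of $10045 = $2511.25. Adding that to $5409.75 gives $7921, past the $5500 cap; owner pays only $5500 − $5409.75 = $90.25.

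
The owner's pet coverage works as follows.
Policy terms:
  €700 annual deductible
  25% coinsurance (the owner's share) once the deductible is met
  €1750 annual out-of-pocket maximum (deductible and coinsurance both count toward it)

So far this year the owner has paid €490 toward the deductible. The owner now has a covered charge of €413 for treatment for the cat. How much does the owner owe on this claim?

Remaining deductible: €700 − €490 = €210.
The remaining €203 (= €413 − €210) moves to coinsurance.
Coinsurance: €203 × 25% = €50.75.
So the owner owes €210 + €50.75 = €260.75 before any cap.
Cumulative spending €490 + €260.75 = €750.75 stays under the €1750 maximum.

€260.75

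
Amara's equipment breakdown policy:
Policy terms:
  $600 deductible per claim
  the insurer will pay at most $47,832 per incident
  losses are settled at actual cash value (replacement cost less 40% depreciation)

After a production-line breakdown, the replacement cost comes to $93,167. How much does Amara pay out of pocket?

$45,335

Depreciate 40%: the covered value is $93,167 × 0.6 = $55,900.20.
After the deductible, $55,900.20 − $600 = $55,300.20 remains.
Since $55,300.20 > $47,832, the payout is capped at $47,832.
Out of pocket: $93,167 − $47,832 = $45,335.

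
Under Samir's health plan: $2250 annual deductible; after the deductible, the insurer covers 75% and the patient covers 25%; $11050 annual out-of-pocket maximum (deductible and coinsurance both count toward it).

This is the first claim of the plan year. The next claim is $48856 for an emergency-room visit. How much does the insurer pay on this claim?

Deductible not yet touched, so the first $2250 of the bill goes to the deductible.
After the $2250 deductible portion, $48856 − $2250 = $46606 is subject to coinsurance.
25% of $46606 = $11651.50 falls to the patient.
So the patient owes $2250 + $11651.50 = $13901.50 before any cap.
That would bring total out-of-pocket to $13901.50, past the $11050 cap. The patient is capped at $11050 − $0 = $11050 on this claim.
The plan picks up $48856 − $11050 = $37806.

$37806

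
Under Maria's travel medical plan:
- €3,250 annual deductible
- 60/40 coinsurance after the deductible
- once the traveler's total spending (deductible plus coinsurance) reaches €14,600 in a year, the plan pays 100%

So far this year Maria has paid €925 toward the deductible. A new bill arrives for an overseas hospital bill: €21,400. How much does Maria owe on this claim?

€9,955

€925 of the €3,250 deductible is already met, leaving €2,325.
The remaining €19,075 (= €21,400 − €2,325) moves to coinsurance.
Traveler's 40% share of €19,075 is €7,630.
So the traveler owes €2,325 + €7,630 = €9,955 before any cap.
Cumulative spending €925 + €9,955 = €10,880 stays under the €14,600 maximum.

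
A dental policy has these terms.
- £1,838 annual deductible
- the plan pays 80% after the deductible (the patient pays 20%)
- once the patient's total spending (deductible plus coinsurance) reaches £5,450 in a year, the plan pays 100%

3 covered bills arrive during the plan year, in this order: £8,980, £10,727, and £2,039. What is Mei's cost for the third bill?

Claim 1 (£8,980): deductible takes £1,838, £7,142 remains; 20% of £7,142 = £1,428.40. Patient pays £3,266.40; OOP now £3,266.40.
Claim 2 (£10,727): deductible already satisfied, so patient's share is 20% × £10,727 = £2,145.40. Patient pays £2,145.40; OOP now £5,411.80.
Claim 3 (£2,039): 20% coinsurance on £2,039 = £407.80. That would push OOP to £5,819.60, over the £5,450 cap, so patient pays £5,450 − £5,411.80 = £38.20.

£38.20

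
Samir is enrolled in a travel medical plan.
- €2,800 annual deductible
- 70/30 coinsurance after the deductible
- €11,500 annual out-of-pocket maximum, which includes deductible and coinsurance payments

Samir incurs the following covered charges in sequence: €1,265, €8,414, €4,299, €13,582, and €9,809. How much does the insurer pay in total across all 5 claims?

Bill 1, €1,265: all of it applies to the deductible. Traveler pays €1,265; OOP now €1,265. Insurer: €1,265 − €1,265 = €0.
Bill 2, €8,414: €1,535 finishes the deductible; €6,879 goes to coinsurance; coinsurance €6,879 × 30% = €2,063.70. Cost to traveler: €3,598.70. OOP to date €4,863.70. Insurer: €8,414 − €3,598.70 = €4,815.30.
Bill 3, €4,299: deductible already satisfied, so traveler's share is 30% × €4,299 = €1,289.70. Traveler owes €1,289.70 (running OOP €6,153.40). Insurer: €4,299 − €1,289.70 = €3,009.30.
Bill 4, €13,582: 30% coinsurance on €13,582 = €4,074.60. Cost to traveler: €4,074.60. OOP to date €10,228. Plan pays €13,582 − €4,074.60 = €9,507.40.
Bill 5, €9,809: deductible already satisfied, so traveler's share is 30% × €9,809 = €2,942.70. That would push OOP to €13,170.70, over the €11,500 cap, so traveler pays €11,500 − €10,228 = €1,272. Plan pays €9,809 − €1,272 = €8,537.
Insurer total: €0 + €4,815.30 + €3,009.30 + €9,507.40 + €8,537 = €25,869.

€25,869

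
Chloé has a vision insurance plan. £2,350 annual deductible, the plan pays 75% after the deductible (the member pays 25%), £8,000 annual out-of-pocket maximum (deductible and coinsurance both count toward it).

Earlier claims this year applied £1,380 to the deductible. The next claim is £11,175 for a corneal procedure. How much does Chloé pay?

£3,521.25

Deductible still to meet: £2,350 − £1,380 = £970.
After the £970 deductible portion, £11,175 − £970 = £10,205 is subject to coinsurance.
Coinsurance: £10,205 × 25% = £2,551.25.
That puts the member's cost at £970 + £2,551.25 = £3,521.25 before any cap.
Year-to-date out-of-pocket becomes £1,380 + £3,521.25 = £4,901.25, still under the £8,000 maximum, so no cap applies.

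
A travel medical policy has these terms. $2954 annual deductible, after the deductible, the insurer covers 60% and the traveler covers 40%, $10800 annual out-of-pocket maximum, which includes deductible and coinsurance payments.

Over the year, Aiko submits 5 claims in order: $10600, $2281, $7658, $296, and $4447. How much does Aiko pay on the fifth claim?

#1 ($10600): $2954 to deductible, leaving $7646; coinsurance $7646 × 40% = $3058.40. Cost to traveler: $6012.40. OOP to date $6012.40.
#2 ($2281): deductible already satisfied, so traveler's share is 40% × $2281 = $912.40. Cost to traveler: $912.40. OOP to date $6924.80.
#3 ($7658): deductible already satisfied, so traveler's share is 40% × $7658 = $3063.20. Traveler owes $3063.20 (running OOP $9988).
#4 ($296): 40% coinsurance on $296 = $118.40. Cost to traveler: $118.40. OOP to date $10106.40.
#5 ($4447): deductible met; 40% of $4447 = $1778.80. Adding that to $10106.40 gives $11885.20, past the $10800 cap; traveler pays only $10800 − $10106.40 = $693.60.

$693.60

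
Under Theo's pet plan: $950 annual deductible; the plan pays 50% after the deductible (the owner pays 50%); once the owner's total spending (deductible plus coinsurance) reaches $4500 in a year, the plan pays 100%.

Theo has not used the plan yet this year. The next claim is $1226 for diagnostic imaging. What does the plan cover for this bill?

$138

Deductible not yet touched, so the first $950 of the bill goes to the deductible.
The remaining $276 (= $1226 − $950) moves to coinsurance.
50% of $276 = $138 falls to the owner.
That puts the owner's cost at $950 + $138 = $1088 before any cap.
Year-to-date out-of-pocket becomes $0 + $1088 = $1088, still under the $4500 maximum, so no cap applies.
The plan picks up $1226 − $1088 = $138.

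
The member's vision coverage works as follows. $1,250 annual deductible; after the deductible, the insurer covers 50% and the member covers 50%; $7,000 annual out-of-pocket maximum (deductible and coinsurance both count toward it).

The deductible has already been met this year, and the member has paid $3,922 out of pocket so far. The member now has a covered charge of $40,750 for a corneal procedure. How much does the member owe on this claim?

With the deductible met, the entire $40,750 is subject to coinsurance.
Member's 50% share of $40,750 is $20,375.
That would bring total out-of-pocket to $24,297, past the $7,000 cap. The member is capped at $7,000 − $3,922 = $3,078 on this claim.

$3,078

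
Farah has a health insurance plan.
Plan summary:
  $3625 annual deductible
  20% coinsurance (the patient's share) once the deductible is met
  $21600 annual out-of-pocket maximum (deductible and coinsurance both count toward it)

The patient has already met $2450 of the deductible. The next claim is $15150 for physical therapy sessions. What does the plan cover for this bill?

$2450 of the $3625 deductible is already met, leaving $1175.
That leaves $15150 − $1175 = $13975 for coinsurance.
Patient's 20% share of $13975 is $2795.
That puts the patient's cost at $1175 + $2795 = $3970 before any cap.
Cumulative spending $2450 + $3970 = $6420 stays under the $21600 maximum.
Insurer pays the balance: $15150 − $3970 = $11180.

$11180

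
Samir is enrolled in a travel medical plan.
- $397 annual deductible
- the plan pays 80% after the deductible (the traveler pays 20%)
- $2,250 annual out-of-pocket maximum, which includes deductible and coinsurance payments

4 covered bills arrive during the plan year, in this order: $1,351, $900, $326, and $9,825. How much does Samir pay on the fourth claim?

$1,417

Bill 1, $1,351: deductible takes $397, $954 remains; 20% of $954 = $190.80. Traveler pays $587.80; OOP now $587.80.
Bill 2, $900: deductible met; 20% of $900 = $180. Cost to traveler: $180. OOP to date $767.80.
Bill 3, $326: 20% coinsurance on $326 = $65.20. Traveler pays $65.20; OOP now $833.
Bill 4, $9,825: deductible met; 20% of $9,825 = $1,965. That would push OOP to $2,798, over the $2,250 cap, so traveler pays $2,250 − $833 = $1,417.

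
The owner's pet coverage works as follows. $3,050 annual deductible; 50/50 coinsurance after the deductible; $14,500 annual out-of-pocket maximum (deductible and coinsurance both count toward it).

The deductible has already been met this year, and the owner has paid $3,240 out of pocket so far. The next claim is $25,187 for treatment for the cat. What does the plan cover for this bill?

With the deductible met, the entire $25,187 is subject to coinsurance.
Coinsurance: $25,187 × 50% = $12,593.50.
Adding $12,593.50 to the $3,240 already spent would give $15,833.50, which exceeds the $14,500 cap; the owner pays just $14,500 − $3,240 = $11,260.
The insurer covers the remainder: $25,187 − $11,260 = $13,927.

$13,927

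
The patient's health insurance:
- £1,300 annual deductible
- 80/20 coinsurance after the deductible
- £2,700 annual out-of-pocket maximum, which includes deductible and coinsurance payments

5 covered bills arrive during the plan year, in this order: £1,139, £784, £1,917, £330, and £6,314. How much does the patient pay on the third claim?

£383.40

Claim 1 (£1,139): fully absorbed by the deductible. Patient owes £1,139 (running OOP £1,139).
Claim 2 (£784): deductible takes £161, £623 remains; coinsurance £623 × 20% = £124.60. Patient pays £285.60; OOP now £1,424.60.
Claim 3 (£1,917): 20% coinsurance on £1,917 = £383.40. Cost to patient: £383.40. OOP to date £1,808.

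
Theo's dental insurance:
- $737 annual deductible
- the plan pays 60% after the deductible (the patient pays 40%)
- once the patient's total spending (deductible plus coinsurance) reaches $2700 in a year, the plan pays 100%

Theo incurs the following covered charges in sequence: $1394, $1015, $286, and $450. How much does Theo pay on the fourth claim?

Claim 1 ($1394): $737 finishes the deductible; $657 goes to coinsurance; 40% of $657 = $262.80. Patient pays $999.80; OOP now $999.80.
Claim 2 ($1015): 40% coinsurance on $1015 = $406. Cost to patient: $406. OOP to date $1405.80.
Claim 3 ($286): 40% coinsurance on $286 = $114.40. Cost to patient: $114.40. OOP to date $1520.20.
Claim 4 ($450): deductible met; 40% of $450 = $180. Cost to patient: $180. OOP to date $1700.20.

$180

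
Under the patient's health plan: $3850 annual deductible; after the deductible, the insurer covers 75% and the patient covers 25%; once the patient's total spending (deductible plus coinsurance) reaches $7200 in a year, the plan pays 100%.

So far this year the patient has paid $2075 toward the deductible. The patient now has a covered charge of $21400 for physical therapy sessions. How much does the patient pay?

$5125

Remaining deductible: $3850 − $2075 = $1775.
After the $1775 deductible portion, $21400 − $1775 = $19625 is subject to coinsurance.
25% of $19625 = $4906.25 falls to the patient.
Patient responsibility before any cap: $1775 + $4906.25 = $6681.25.
That would bring total out-of-pocket to $8756.25, past the $7200 cap. The patient is capped at $7200 − $2075 = $5125 on this claim.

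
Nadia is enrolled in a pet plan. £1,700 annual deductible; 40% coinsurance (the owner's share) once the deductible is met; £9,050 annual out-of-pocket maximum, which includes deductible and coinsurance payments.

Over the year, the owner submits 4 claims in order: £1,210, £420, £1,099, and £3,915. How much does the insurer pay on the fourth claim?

Bill 1, £1,210: all of it applies to the deductible. Cost to owner: £1,210. OOP to date £1,210. Insurer: £1,210 − £1,210 = £0.
Bill 2, £420: entire amount goes to the deductible. Cost to owner: £420. OOP to date £1,630. Plan pays £420 − £420 = £0.
Bill 3, £1,099: £70 finishes the deductible; £1,029 goes to coinsurance; owner's 40% is £411.60. Owner pays £481.60; OOP now £2,111.60. Plan pays £1,099 − £481.60 = £617.40.
Bill 4, £3,915: deductible already satisfied, so owner's share is 40% × £3,915 = £1,566. Cost to owner: £1,566. OOP to date £3,677.60. Plan pays £3,915 − £1,566 = £2,349.

£2,349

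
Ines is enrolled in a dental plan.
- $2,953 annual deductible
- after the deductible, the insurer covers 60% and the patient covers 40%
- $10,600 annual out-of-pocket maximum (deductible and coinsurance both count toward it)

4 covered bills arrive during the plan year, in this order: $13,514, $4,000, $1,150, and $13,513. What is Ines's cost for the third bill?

$460

Claim 1 ($13,514): $2,953 finishes the deductible; $10,561 goes to coinsurance; 40% of $10,561 = $4,224.40. Patient pays $7,177.40; OOP now $7,177.40.
Claim 2 ($4,000): deductible met; 40% of $4,000 = $1,600. Patient pays $1,600; OOP now $8,777.40.
Claim 3 ($1,150): deductible met; 40% of $1,150 = $460. Patient owes $460 (running OOP $9,237.40).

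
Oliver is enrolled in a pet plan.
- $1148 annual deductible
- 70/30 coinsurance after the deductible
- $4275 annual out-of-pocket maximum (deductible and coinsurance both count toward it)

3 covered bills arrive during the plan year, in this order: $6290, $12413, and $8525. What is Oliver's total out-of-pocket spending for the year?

$4275

Claim 1 ($6290): deductible takes $1148, $5142 remains; 30% of $5142 = $1542.60. Cost to owner: $2690.60. OOP to date $2690.60.
Claim 2 ($12413): deductible already satisfied, so owner's share is 30% × $12413 = $3723.90. Adding that to $2690.60 gives $6414.50, past the $4275 cap; owner pays only $4275 − $2690.60 = $1584.40.
Claim 3 ($8525): deductible already satisfied, so owner's share is 30% × $8525 = $2557.50. That would push OOP to $6832.50, over the $4275 cap, so owner pays $4275 − $4275 = $0.
Summing the owner's payments: $2690.60 + $1584.40 + $0 = $4275.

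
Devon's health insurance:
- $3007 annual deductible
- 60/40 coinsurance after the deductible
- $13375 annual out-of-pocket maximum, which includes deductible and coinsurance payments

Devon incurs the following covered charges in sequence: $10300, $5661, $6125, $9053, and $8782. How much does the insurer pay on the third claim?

Claim 1 ($10300): deductible takes $3007, $7293 remains; 40% of $7293 = $2917.20. Patient pays $5924.20; OOP now $5924.20. Insurer: $10300 − $5924.20 = $4375.80.
Claim 2 ($5661): deductible met; 40% of $5661 = $2264.40. Patient owes $2264.40 (running OOP $8188.60). Insurer: $5661 − $2264.40 = $3396.60.
Claim 3 ($6125): deductible already satisfied, so patient's share is 40% × $6125 = $2450. Patient pays $2450; OOP now $10638.60. Plan pays $6125 − $2450 = $3675.

$3675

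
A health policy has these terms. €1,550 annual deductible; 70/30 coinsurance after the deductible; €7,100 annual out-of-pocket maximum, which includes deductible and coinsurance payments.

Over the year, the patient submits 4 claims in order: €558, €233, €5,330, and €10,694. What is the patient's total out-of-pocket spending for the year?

€6,129.50

Claim 1 (€558): entire amount goes to the deductible. Patient owes €558 (running OOP €558).
Claim 2 (€233): all of it applies to the deductible. Patient pays €233; OOP now €791.
Claim 3 (€5,330): €759 to deductible, leaving €4,571; coinsurance €4,571 × 30% = €1,371.30. Patient owes €2,130.30 (running OOP €2,921.30).
Claim 4 (€10,694): deductible already satisfied, so patient's share is 30% × €10,694 = €3,208.20. Cost to patient: €3,208.20. OOP to date €6,129.50.
Summing the patient's payments: €558 + €233 + €2,130.30 + €3,208.20 = €6,129.50.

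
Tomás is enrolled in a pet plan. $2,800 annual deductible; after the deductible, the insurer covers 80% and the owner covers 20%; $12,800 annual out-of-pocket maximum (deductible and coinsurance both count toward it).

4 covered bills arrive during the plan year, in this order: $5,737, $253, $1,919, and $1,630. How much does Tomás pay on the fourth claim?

$326

#1 ($5,737): $2,800 to deductible, leaving $2,937; 20% of $2,937 = $587.40. Owner pays $3,387.40; OOP now $3,387.40.
#2 ($253): deductible already satisfied, so owner's share is 20% × $253 = $50.60. Cost to owner: $50.60. OOP to date $3,438.
#3 ($1,919): deductible already satisfied, so owner's share is 20% × $1,919 = $383.80. Owner pays $383.80; OOP now $3,821.80.
#4 ($1,630): deductible met; 20% of $1,630 = $326. Owner pays $326; OOP now $4,147.80.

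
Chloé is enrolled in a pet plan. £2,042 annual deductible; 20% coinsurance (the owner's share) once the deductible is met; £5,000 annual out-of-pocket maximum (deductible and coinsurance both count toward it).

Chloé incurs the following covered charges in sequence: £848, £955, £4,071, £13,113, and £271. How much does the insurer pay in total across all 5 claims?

£14,258

Bill 1, £848: all of it applies to the deductible. Owner pays £848; OOP now £848. Plan pays £848 − £848 = £0.
Bill 2, £955: fully absorbed by the deductible. Cost to owner: £955. OOP to date £1,803. Insurer: £955 − £955 = £0.
Bill 3, £4,071: £239 finishes the deductible; £3,832 goes to coinsurance; owner's 20% is £766.40. Owner pays £1,005.40; OOP now £2,808.40. Plan pays £4,071 − £1,005.40 = £3,065.60.
Bill 4, £13,113: deductible already satisfied, so owner's share is 20% × £13,113 = £2,622.60. OOP would hit £5,431 > £5,000, so the cap limits the owner to £5,000 − £2,808.40 = £2,191.60. Insurer: £13,113 − £2,191.60 = £10,921.40.
Bill 5, £271: deductible already satisfied, so owner's share is 20% × £271 = £54.20. That would push OOP to £5,054.20, over the £5,000 cap, so owner pays £5,000 − £5,000 = £0. Plan pays £271 − £0 = £271.
Insurer total = bills − owner's total = £19,258 − £5,000 = £14,258.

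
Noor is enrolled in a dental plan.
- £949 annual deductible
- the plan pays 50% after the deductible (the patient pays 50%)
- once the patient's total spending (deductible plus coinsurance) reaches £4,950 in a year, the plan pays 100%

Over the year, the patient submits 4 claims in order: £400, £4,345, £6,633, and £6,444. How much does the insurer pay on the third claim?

£4,530

#1 (£400): all of it applies to the deductible. Patient owes £400 (running OOP £400). Plan pays £400 − £400 = £0.
#2 (£4,345): deductible takes £549, £3,796 remains; patient's 50% is £1,898. Cost to patient: £2,447. OOP to date £2,847. Insurer: £4,345 − £2,447 = £1,898.
#3 (£6,633): deductible met; 50% of £6,633 = £3,316.50. OOP would hit £6,163.50 > £4,950, so the cap limits the patient to £4,950 − £2,847 = £2,103. Plan pays £6,633 − £2,103 = £4,530.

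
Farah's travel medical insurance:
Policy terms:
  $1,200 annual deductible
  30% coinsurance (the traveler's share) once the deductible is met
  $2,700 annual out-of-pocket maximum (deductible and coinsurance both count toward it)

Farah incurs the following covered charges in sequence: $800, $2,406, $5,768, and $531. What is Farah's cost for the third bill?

#1 ($800): all of it applies to the deductible. Traveler owes $800 (running OOP $800).
#2 ($2,406): deductible takes $400, $2,006 remains; traveler's 30% is $601.80. Traveler owes $1,001.80 (running OOP $1,801.80).
#3 ($5,768): deductible met; 30% of $5,768 = $1,730.40. Adding that to $1,801.80 gives $3,532.20, past the $2,700 cap; traveler pays only $2,700 − $1,801.80 = $898.20.

$898.20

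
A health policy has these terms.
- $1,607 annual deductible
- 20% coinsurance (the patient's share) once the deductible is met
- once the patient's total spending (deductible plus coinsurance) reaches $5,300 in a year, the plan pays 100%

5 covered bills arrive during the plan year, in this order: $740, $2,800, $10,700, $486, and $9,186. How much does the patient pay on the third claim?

Claim 1 — $740: all of it applies to the deductible. Patient owes $740 (running OOP $740).
Claim 2 — $2,800: $867 finishes the deductible; $1,933 goes to coinsurance; coinsurance $1,933 × 20% = $386.60. Patient owes $1,253.60 (running OOP $1,993.60).
Claim 3 — $10,700: 20% coinsurance on $10,700 = $2,140. Patient pays $2,140; OOP now $4,133.60.

$2,140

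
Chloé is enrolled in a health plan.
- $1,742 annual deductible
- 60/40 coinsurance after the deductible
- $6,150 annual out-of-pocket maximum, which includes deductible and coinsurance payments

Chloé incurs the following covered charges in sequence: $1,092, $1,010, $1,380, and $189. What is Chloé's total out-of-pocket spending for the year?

$2,513.60

#1 ($1,092): entire amount goes to the deductible. Patient owes $1,092 (running OOP $1,092).
#2 ($1,010): deductible takes $650, $360 remains; coinsurance $360 × 40% = $144. Patient owes $794 (running OOP $1,886).
#3 ($1,380): deductible met; 40% of $1,380 = $552. Patient pays $552; OOP now $2,438.
#4 ($189): 40% coinsurance on $189 = $75.60. Cost to patient: $75.60. OOP to date $2,513.60.
Summing the patient's payments: $1,092 + $794 + $552 + $75.60 = $2,513.60.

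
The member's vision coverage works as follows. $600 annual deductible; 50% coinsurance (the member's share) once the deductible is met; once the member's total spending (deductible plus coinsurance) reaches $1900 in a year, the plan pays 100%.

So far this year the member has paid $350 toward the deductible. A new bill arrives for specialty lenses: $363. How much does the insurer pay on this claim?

$56.50

$350 of the $600 deductible is already met, leaving $250.
That leaves $363 − $250 = $113 for coinsurance.
50% of $113 = $56.50 falls to the member.
So the member owes $250 + $56.50 = $306.50 before any cap.
Cumulative spending $350 + $306.50 = $656.50 stays under the $1900 maximum.
The insurer covers the remainder: $363 − $306.50 = $56.50.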